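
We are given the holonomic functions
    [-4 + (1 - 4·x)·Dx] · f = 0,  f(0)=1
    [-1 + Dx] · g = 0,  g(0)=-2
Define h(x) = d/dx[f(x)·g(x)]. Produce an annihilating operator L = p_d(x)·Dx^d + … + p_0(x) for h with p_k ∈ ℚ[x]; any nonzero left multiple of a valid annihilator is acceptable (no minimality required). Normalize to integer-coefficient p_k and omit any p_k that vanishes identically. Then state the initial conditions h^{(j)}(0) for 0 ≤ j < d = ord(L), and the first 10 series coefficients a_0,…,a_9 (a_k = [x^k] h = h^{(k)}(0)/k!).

f: a_k = 1, 4, 16, 64, 256, 1024, 4096, 16384, 65536, 262144, …
g: a_k = -2, -2, -1, -1/3, -1/12, -1/60, -1/360, -1/2520, -1/20160, -1/181440, …
Sym-product of L_f,L_g gives L₀ (≤ ord 1).
Differentiate: ansatz ord ≤ ord L₀ ⇒ L.
L = (41 - 40·x + 16·x^2) + (-5 + 24·x - 16·x^2)·Dx  (order 1).
h: a_k = -10, -82, -493, -7889/3, -157781/12, -757349/12, -106028861/360, -3392923553/2520, -122145247909/20160, -4885809916361/181440, …
ICs: h(0) = -10.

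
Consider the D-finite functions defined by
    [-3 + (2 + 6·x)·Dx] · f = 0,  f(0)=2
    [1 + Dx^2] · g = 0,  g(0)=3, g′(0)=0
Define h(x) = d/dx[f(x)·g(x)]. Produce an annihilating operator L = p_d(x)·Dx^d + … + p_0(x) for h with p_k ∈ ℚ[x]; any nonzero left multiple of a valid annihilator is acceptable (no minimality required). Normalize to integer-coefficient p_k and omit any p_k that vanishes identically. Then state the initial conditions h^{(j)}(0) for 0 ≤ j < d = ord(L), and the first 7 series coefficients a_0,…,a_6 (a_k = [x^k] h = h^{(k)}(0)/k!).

f: a_k = 2, 3, -9/4, 27/8, -405/64, 1701/128, -15309/512, …
g: a_k = 3, 0, -3/2, 0, 1/8, 0, -1/240, …
f·g: L₀ = L_f ⊗_s L_g, ord ≤ 1·2.
h₀' ⇒ L via d/dx closure of L₀.
L = (133 + 2352·x + 4104·x^2 + 1728·x^3 + 1296·x^4) + (276 + 540·x - 1296·x^2 - 1296·x^3)·Dx + (124 + 840·x + 1836·x^2 + 1728·x^3 + 1296·x^4)·Dx^2  (order 2).
h: a_k = 9, -39/2, 135/8, -983/16, 22515/128, -618229/1280, 6878207/5120, …
ICs: h(0) = 9, h′(0) = -39/2.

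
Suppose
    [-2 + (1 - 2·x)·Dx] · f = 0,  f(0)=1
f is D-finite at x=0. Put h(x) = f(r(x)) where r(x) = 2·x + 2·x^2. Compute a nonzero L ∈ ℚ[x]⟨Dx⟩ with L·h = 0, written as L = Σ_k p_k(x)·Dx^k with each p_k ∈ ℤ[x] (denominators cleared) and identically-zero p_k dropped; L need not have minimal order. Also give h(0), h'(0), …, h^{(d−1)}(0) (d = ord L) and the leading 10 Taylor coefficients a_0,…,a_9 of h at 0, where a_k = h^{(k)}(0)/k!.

L = (4 + 8·x) + (-1 + 4·x + 4·x^2)·Dx  (order 1).
h: a_k = 1, 4, 20, 96, 464, 2240, 10816, 52224, 252160, 1217536, …
ICs: h(0) = 1.

f: a_k = 1, 2, 4, 8, 16, 32, 64, 128, 256, 512, …
Substitute x→r, Dx→(1/r')Dx; clear ⇒ L₀.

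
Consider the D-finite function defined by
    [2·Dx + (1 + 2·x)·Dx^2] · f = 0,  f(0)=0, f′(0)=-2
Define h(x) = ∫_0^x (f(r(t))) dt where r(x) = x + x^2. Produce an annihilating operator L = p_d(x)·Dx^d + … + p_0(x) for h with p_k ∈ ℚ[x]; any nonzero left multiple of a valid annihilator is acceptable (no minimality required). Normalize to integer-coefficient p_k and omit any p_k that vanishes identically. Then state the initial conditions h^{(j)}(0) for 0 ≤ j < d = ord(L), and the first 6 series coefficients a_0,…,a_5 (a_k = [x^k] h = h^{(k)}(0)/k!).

f: a_k = 0, -2, 2, -8/3, 4, -32/5, …
L₀ from L_f via x↦r, Dx↦r'^{-1}Dx.
h=∫₀ˣh₀: take L = L₀·Dx.
L = (4·x + 4·x^2)·Dx^2 + (1 + 4·x + 6·x^2 + 4·x^3)·Dx^3  (order 3).
h: a_k = 0, 0, -1, 0, 1/3, -2/5, …
ICs: h(0) = 0, h′(0) = 0, h′′(0) = -2.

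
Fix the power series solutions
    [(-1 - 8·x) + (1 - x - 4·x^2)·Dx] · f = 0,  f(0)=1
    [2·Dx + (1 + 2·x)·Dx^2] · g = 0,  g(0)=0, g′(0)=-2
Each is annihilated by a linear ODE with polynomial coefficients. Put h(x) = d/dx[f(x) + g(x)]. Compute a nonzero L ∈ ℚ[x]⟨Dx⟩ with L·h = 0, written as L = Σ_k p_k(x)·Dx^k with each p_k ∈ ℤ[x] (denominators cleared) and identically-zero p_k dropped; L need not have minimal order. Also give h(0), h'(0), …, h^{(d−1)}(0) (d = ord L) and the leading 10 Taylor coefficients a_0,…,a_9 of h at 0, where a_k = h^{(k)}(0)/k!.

L = (94 + 644·x + 1664·x^2 + 1920·x^3 + 1536·x^4) + (23 + 324·x + 1448·x^2 + 3072·x^3 + 3904·x^4 + 2560·x^5)·Dx + (-6 - 35·x - 53·x^2 + 98·x^3 + 528·x^4 + 864·x^5 + 512·x^6)·Dx^2  (order 2).
h: a_k = -1, 14, 19, 132, 293, 1150, 2959, 9576, 25849, 76914, …
ICs: h(0) = -1, h′(0) = 14.

f: a_k = 1, 1, 5, 9, 29, 65, 181, 441, 1165, 2929, …
g: a_k = 0, -2, 2, -8/3, 4, -32/5, 32/3, -128/7, 32, -512/9, …
L₀ := lclm(L_f,L_g); ord L₀ ≤ 1+2.
Derive L from L₀ (diff closure).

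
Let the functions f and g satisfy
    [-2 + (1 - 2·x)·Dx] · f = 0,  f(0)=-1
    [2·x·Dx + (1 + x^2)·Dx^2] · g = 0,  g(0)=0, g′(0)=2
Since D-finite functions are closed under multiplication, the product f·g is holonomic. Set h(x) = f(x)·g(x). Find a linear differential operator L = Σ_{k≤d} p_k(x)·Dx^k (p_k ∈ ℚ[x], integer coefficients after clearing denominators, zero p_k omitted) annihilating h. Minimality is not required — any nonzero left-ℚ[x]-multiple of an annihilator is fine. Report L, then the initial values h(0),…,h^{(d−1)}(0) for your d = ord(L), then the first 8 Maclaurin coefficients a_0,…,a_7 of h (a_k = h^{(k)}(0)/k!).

L = 4·x + (4 - 2·x + 8·x^2)·Dx + (-1 + 2·x - x^2 + 2·x^3)·Dx^2  (order 2).
h: a_k = 0, -2, -4, -22/3, -44/3, -446/15, -892/15, -12458/105, …
ICs: h(0) = 0, h′(0) = -2.

f: a_k = -1, -2, -4, -8, -16, -32, -64, -128, …
g: a_k = 0, 2, 0, -2/3, 0, 2/5, 0, -2/7, …
f·g: L₀ = L_f ⊗_s L_g, ord ≤ 1·2.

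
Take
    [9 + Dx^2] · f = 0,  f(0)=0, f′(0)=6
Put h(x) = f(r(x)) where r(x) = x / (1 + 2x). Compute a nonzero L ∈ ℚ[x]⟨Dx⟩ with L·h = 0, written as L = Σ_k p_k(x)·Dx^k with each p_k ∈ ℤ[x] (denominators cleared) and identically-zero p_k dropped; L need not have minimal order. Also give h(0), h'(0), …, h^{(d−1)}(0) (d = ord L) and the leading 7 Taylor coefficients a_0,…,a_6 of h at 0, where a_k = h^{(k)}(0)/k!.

L = 9 + (4 + 24·x + 48·x^2 + 32·x^3)·Dx + (1 + 8·x + 24·x^2 + 32·x^3 + 16·x^4)·Dx^2  (order 2).
h: a_k = 0, 6, -12, 15, 6, -2319/20, 975/2, …
ICs: h(0) = 0, h′(0) = 6.

f: a_k = 0, 6, 0, -9, 0, 81/20, 0, …
Change of var in L_f (x↦r) gives L₀.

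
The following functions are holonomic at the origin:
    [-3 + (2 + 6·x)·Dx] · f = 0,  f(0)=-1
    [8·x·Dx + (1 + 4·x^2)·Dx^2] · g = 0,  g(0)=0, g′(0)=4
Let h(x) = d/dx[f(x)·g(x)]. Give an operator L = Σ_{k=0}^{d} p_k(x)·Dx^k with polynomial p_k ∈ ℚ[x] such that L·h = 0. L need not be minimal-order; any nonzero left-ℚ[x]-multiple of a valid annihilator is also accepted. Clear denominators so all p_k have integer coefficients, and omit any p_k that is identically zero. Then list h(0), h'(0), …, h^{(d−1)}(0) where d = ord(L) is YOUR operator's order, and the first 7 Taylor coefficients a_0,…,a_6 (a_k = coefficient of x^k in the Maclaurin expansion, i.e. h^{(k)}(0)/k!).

L = (15 + 1440·x + 1656·x^2 - 3456·x^3 - 1296·x^4) + (172 + 1188·x + 3552·x^2 + 1152·x^3 - 12096·x^4 - 5184·x^5)·Dx + (36 + 152·x + 36·x^2 - 256·x^3 - 864·x^4 - 3456·x^5 - 1728·x^6)·Dx^2  (order 2).
h: a_k = -4, -12, 59/2, 5, -983/32, -35307/160, 841319/1280, …
ICs: h(0) = -4, h′(0) = -12.

f: a_k = -1, -3/2, 9/8, -27/16, 405/128, -1701/256, 15309/1024, …
g: a_k = 0, 4, 0, -16/3, 0, 64/5, 0, …
Product ⇒ symmetric product L₀, ord ≤ 2.
h=h₀': d/dx-closure on L₀ ⇒ L.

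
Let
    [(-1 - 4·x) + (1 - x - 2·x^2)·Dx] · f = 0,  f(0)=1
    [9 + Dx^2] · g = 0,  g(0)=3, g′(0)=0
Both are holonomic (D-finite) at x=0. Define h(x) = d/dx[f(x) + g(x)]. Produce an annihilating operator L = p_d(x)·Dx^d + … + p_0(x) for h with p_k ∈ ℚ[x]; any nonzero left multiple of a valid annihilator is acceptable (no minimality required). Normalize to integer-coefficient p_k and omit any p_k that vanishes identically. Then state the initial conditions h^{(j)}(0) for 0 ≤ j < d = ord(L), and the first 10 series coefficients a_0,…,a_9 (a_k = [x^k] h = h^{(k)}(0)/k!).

f: a_k = 1, 1, 3, 5, 11, 21, 43, 85, 171, 341, …
g: a_k = 3, 0, -27/2, 0, 81/8, 0, -243/80, 0, 2187/4480, 0, …
f+g: L₀ = lclm(L_f,L_g), ord ≤ 1+2.
h=h₀': d/dx-closure on L₀ ⇒ L.
L = (954 + 3600·x + 8154·x^2 + 4140·x^3 + 5760·x^4 + 3888·x^5 + 2592·x^6) + (-117 - 369·x + 585·x^2 + 747·x^3 + 90·x^4 + 828·x^5 + 1512·x^6 + 864·x^7)·Dx + (106 + 400·x + 906·x^2 + 460·x^3 + 640·x^4 + 432·x^5 + 288·x^6)·Dx^2 + (-13 - 41·x + 65·x^2 + 83·x^3 + 10·x^4 + 92·x^5 + 168·x^6 + 96·x^7)·Dx^3  (order 3).
h: a_k = 1, -21, 15, 169/2, 105, 9591/40, 595, 768267/560, 3069, 30596213/4480, …
ICs: h(0) = 1, h′(0) = -21, h′′(0) = 30.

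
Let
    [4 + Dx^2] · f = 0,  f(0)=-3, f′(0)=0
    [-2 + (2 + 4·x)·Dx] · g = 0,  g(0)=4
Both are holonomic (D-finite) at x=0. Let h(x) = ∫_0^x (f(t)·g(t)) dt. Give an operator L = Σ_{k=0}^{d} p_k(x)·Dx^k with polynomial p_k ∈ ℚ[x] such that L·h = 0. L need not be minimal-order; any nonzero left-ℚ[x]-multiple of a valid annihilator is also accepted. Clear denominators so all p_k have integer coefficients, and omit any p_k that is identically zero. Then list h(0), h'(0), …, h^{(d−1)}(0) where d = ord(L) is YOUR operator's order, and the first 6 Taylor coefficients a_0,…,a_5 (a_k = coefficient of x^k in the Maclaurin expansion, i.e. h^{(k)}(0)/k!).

f: a_k = -3, 0, 6, 0, -2, 0, …
g: a_k = 4, 4, -2, 2, -5/2, 7/2, …
f·g: L₀ = L_f ⊗_s L_g, ord ≤ 2·1.
Integrate: L := L₀·Dx.
L = (7 + 16·x + 16·x^2)·Dx + (-2 - 4·x)·Dx^2 + (1 + 4·x + 4·x^2)·Dx^3  (order 3).
h: a_k = 0, -12, -6, 10, 9/2, -5/2, …
ICs: h(0) = 0, h′(0) = -12, h′′(0) = -12.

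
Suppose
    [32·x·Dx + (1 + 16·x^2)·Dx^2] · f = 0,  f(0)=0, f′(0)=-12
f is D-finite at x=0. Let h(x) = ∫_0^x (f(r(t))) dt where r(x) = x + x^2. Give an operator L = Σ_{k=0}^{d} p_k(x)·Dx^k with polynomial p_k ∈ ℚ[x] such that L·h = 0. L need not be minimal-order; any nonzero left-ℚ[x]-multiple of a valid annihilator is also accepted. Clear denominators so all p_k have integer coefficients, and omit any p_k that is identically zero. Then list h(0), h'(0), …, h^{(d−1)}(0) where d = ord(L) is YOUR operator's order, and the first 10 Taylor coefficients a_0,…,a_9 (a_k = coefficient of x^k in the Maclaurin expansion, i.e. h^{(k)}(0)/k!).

L = (-2 + 32·x + 128·x^2 + 192·x^3 + 96·x^4)·Dx^2 + (1 + 2·x + 16·x^2 + 64·x^3 + 80·x^4 + 32·x^5)·Dx^3  (order 3).
h: a_k = 0, 0, -6, -4, 16, 192/5, -352/5, -3008/7, 768/7, 14336/3, …
ICs: h(0) = 0, h′(0) = 0, h′′(0) = -12.

f: a_k = 0, -12, 0, 64, 0, -3072/5, 0, 49152/7, 0, -262144/3, …
f∘r: x↦r, Dx↦Dx/r' in L_f ⇒ L₀.
Integrate: L := L₀·Dx.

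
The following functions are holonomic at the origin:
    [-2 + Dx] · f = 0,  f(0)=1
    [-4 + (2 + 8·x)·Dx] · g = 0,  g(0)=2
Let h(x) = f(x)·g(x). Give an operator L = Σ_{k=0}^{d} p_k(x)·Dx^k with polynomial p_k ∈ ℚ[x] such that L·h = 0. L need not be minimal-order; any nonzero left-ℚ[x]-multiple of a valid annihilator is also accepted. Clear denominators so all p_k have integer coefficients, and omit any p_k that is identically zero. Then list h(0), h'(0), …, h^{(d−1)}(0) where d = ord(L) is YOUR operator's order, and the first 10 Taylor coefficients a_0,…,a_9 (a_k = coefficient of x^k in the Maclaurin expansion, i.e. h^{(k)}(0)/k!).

f: a_k = 1, 2, 2, 4/3, 2/3, 4/15, 4/45, 8/315, 2/315, 4/2835, …
g: a_k = 2, 4, -4, 8, -20, 56, -168, 528, -1716, 5720, …
Product ⇒ symmetric product L₀, ord ≤ 1.
L = (-4 - 8·x) + (1 + 4·x)·Dx  (order 1).
h: a_k = 2, 8, 8, 32/3, -16/3, 448/15, -3904/45, 88832/315, -293824/315, 8937728/2835, …
ICs: h(0) = 2.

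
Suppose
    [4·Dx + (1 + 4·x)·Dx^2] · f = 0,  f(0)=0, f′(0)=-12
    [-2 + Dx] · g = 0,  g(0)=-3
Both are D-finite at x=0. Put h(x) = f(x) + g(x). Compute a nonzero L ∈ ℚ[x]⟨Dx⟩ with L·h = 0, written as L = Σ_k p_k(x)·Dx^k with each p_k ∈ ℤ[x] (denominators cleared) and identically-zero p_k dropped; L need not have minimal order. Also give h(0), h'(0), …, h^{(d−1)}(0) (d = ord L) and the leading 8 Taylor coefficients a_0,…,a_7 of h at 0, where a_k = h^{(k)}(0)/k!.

f: a_k = 0, -12, 24, -64, 192, -3072/5, 2048, -49152/7, …
g: a_k = -3, -6, -6, -4, -2, -4/5, -4/15, -8/105, …
f+g: L₀ = lclm(L_f,L_g), ord ≤ 2+1.
L = (-40 - 32·x)·Dx + (14 - 16·x - 32·x^2)·Dx^2 + (3 + 16·x + 16·x^2)·Dx^3  (order 3).
h: a_k = -3, -18, 18, -68, 190, -3076/5, 30716/15, -737288/105, …
ICs: h(0) = -3, h′(0) = -18, h′′(0) = 36.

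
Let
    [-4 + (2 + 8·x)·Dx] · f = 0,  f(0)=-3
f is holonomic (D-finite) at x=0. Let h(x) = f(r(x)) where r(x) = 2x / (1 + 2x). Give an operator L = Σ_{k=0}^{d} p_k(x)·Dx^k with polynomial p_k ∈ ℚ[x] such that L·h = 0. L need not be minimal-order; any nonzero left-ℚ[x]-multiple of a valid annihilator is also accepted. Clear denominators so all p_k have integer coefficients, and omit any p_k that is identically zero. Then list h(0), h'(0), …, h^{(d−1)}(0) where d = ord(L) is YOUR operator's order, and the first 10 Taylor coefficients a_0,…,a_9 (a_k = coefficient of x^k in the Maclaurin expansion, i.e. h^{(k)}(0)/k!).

f: a_k = -3, -6, 6, -12, 30, -84, 252, -792, 2574, -8580, …
Substitute x→r, Dx→(1/r')Dx; clear ⇒ L₀.
L = -4 + (1 + 12·x + 20·x^2)·Dx  (order 1).
h: a_k = -3, -12, 48, -240, 1440, -9792, 72192, -561408, 4531200, -37585920, …
ICs: h(0) = -3.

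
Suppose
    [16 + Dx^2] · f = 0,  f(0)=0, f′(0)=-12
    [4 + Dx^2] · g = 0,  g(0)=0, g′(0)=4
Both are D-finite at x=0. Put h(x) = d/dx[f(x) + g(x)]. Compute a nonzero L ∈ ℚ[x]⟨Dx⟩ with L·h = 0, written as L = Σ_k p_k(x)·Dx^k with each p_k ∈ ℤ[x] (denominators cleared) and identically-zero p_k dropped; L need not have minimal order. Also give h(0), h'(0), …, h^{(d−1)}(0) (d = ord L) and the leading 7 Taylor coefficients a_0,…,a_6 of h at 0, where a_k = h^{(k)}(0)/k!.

f: a_k = 0, -12, 0, 32, 0, -128/5, 0, …
g: a_k = 0, 4, 0, -8/3, 0, 8/15, 0, …
Sum ⇒ L₀ = lclm(L_f,L_g) in ℚ(x)⟨Dx⟩.
h₀' ⇒ L via d/dx closure of L₀.
L = 64 + 20·Dx^2 + Dx^4  (order 4).
h: a_k = -8, 0, 88, 0, -376/3, 0, 3056/45, …
ICs: h(0) = -8, h′(0) = 0, h′′(0) = 176, h′′′(0) = 0.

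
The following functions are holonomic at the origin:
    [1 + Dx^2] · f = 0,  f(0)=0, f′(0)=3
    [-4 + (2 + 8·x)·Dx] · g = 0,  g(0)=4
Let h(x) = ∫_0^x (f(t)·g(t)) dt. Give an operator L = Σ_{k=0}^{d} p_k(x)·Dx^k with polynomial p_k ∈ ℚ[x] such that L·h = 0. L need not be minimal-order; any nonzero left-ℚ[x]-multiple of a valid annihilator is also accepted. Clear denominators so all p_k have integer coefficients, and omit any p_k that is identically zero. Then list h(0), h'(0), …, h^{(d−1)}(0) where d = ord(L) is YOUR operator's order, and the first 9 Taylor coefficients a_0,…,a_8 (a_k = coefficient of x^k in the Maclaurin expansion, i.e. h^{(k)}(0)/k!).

f: a_k = 0, 3, 0, -1/2, 0, 1/40, 0, -1/1680, 0, …
g: a_k = 4, 8, -8, 16, -40, 112, -336, 1056, -3432, …
h₀=f·g: eliminate ⇒ L₀, order ≤ 2·1.
h=∫h₀ ⇒ L = L₀·Dx.
L = (13 + 8·x + 16·x^2)·Dx + (-4 - 16·x)·Dx^2 + (1 + 8·x + 16·x^2)·Dx^3  (order 3).
h: a_k = 0, 0, 6, 8, -13/2, 44/5, -1159/60, 1641/35, -83009/672, …
ICs: h(0) = 0, h′(0) = 0, h′′(0) = 12.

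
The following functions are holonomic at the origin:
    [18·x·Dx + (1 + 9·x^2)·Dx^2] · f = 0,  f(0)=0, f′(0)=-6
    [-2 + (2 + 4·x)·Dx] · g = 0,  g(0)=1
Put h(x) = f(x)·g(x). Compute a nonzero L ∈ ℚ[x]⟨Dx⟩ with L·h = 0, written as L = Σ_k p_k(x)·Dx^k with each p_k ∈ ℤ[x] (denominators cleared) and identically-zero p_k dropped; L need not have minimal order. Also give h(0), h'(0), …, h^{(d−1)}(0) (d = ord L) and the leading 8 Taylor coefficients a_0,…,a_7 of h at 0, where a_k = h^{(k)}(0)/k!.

f: a_k = 0, -6, 0, 18, 0, -486/5, 0, 4374/7, …
g: a_k = 1, 1, -1/2, 1/2, -5/8, 7/8, -21/16, 33/16, …
Product ⇒ symmetric product L₀, ord ≤ 2.
L = (3 - 18·x - 9·x^2) + (-2 + 14·x + 54·x^2 + 36·x^3)·Dx + (1 + 4·x + 13·x^2 + 36·x^3 + 36·x^4)·Dx^2  (order 2).
h: a_k = 0, -6, -6, 21, 15, -2049/20, -1869/20, 187623/280, …
ICs: h(0) = 0, h′(0) = -6.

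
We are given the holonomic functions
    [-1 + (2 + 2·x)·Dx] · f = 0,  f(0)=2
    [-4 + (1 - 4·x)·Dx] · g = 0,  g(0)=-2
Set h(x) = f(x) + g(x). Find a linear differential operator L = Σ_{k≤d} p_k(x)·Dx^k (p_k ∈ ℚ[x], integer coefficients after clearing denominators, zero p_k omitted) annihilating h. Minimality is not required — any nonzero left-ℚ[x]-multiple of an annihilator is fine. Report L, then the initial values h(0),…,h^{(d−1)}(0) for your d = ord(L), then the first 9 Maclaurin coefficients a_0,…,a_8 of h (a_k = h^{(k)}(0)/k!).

f: a_k = 2, 1, -1/4, 1/8, -5/64, 7/128, -21/512, 33/1024, -429/16384, …
g: a_k = -2, -8, -32, -128, -512, -2048, -8192, -32768, -131072, …
h₀=f+g: left-lcm gives L₀, ord ≤ 2.
L = (68 + 48·x) + (-129 - 248·x - 144·x^2)·Dx + (14 - 18·x - 128·x^2 - 96·x^3)·Dx^2  (order 2).
h: a_k = 0, -7, -129/4, -1023/8, -32773/64, -262137/128, -4194325/512, -33554399/1024, -2147484077/16384, …
ICs: h(0) = 0, h′(0) = -7.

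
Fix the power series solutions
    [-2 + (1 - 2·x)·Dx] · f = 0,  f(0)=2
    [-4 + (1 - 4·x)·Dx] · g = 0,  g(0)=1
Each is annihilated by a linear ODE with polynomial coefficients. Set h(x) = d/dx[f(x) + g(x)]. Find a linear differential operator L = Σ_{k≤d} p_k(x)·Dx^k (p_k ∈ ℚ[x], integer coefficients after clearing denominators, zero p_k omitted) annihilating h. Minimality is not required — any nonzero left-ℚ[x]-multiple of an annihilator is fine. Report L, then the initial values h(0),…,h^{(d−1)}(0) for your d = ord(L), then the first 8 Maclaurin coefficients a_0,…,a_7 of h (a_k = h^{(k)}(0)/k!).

L = 48 + (-18 + 48·x)·Dx + (1 - 6·x + 8·x^2)·Dx^2  (order 2).
h: a_k = 8, 48, 240, 1152, 5440, 25344, 116480, 528384, …
ICs: h(0) = 8, h′(0) = 48.

f: a_k = 2, 4, 8, 16, 32, 64, 128, 256, …
g: a_k = 1, 4, 16, 64, 256, 1024, 4096, 16384, …
h₀=f+g: left-lcm gives L₀, ord ≤ 2.
Differentiate: ansatz ord ≤ ord L₀ ⇒ L.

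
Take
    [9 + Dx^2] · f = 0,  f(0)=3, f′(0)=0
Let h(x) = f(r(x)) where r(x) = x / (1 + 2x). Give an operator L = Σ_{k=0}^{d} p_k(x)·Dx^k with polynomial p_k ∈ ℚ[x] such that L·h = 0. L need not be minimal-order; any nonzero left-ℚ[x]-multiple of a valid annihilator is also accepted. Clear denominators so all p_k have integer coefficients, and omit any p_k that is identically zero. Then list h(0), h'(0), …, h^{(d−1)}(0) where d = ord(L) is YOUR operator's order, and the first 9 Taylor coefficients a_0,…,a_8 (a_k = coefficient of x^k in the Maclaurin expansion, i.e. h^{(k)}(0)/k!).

f: a_k = 3, 0, -27/2, 0, 81/8, 0, -243/80, 0, 2187/4480, …
f∘r: x↦r, Dx↦Dx/r' in L_f ⇒ L₀.
L = 9 + (4 + 24·x + 48·x^2 + 32·x^3)·Dx + (1 + 8·x + 24·x^2 + 32·x^3 + 16·x^4)·Dx^2  (order 2).
h: a_k = 3, 0, -27/2, 54, -1215/8, 351, -54243/80, 20169/20, -566865/896, …
ICs: h(0) = 3, h′(0) = 0.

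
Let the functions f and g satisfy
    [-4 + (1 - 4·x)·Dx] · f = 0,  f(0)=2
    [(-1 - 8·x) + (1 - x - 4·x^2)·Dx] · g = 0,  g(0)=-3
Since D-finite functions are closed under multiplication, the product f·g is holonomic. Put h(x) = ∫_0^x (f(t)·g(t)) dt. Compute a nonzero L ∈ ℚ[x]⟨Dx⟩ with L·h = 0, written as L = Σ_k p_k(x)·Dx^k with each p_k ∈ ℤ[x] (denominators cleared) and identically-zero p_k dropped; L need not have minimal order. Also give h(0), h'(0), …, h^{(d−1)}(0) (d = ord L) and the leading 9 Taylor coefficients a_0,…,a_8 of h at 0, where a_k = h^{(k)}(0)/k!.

L = (-5 + 48·x^2)·Dx + (1 - 5·x + 16·x^3)·Dx^2  (order 2).
h: a_k = 0, -6, -15, -50, -327/2, -558, -1925, -47286/7, -95895/4, …
ICs: h(0) = 0, h′(0) = -6.

f: a_k = 2, 8, 32, 128, 512, 2048, 8192, 32768, 131072, …
g: a_k = -3, -3, -15, -27, -87, -195, -543, -1323, -3495, …
h₀=f·g: eliminate ⇒ L₀, order ≤ 1·1.
∫: right-multiply L₀ by Dx.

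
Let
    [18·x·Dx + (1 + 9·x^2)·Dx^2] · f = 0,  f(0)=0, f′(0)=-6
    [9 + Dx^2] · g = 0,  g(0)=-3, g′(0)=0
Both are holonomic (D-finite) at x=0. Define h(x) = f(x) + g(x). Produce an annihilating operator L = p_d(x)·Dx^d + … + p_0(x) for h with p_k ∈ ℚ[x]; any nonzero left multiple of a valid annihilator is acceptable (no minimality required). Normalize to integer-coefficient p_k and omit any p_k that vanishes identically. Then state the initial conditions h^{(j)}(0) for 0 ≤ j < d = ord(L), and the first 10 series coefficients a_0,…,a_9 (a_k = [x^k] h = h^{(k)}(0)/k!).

L = (-1782·x + 20412·x^3 + 13122·x^5)·Dx + (-9 + 567·x^2 + 6561·x^4 + 6561·x^6)·Dx^2 + (-198·x + 2268·x^3 + 1458·x^5)·Dx^3 + (-1 + 63·x^2 + 729·x^4 + 729·x^6)·Dx^4  (order 4).
h: a_k = -3, -6, 27/2, 18, -81/8, -486/5, 243/80, 4374/7, -2187/4480, -4374, …
ICs: h(0) = -3, h′(0) = -6, h′′(0) = 27, h′′′(0) = 108.

f: a_k = 0, -6, 0, 18, 0, -486/5, 0, 4374/7, 0, -4374, …
g: a_k = -3, 0, 27/2, 0, -81/8, 0, 243/80, 0, -2187/4480, 0, …
h₀=f+g: left-lcm gives L₀, ord ≤ 4.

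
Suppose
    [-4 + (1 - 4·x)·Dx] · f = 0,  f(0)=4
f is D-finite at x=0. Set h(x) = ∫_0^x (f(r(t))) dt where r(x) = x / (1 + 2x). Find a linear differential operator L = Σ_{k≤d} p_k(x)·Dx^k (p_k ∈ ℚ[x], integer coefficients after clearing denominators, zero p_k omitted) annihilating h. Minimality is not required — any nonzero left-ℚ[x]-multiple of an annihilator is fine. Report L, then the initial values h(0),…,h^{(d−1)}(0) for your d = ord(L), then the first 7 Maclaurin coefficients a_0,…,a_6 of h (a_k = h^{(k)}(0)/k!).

L = 4·Dx + (-1 + 4·x^2)·Dx^2  (order 2).
h: a_k = 0, 4, 8, 32/3, 16, 128/5, 128/3, …
ICs: h(0) = 0, h′(0) = 4.

f: a_k = 4, 16, 64, 256, 1024, 4096, 16384, …
Substitute x→r, Dx→(1/r')Dx; clear ⇒ L₀.
Integrate: L := L₀·Dx.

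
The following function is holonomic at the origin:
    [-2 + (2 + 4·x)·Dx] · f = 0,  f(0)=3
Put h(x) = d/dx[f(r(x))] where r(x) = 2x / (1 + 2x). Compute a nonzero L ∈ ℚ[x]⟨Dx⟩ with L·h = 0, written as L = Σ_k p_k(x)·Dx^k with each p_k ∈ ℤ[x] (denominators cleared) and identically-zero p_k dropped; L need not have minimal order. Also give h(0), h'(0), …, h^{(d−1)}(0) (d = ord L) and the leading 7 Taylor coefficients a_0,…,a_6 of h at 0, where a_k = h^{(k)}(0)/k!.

f: a_k = 3, 3, -3/2, 3/2, -15/8, 21/8, -63/16, …
h₀=f(r): pull back L_f along r ⇒ L₀.
Differentiate: ansatz ord ≤ ord L₀ ⇒ L.
L = (-6 - 24·x) + (-1 - 8·x - 12·x^2)·Dx  (order 1).
h: a_k = 6, -36, 180, -888, 4500, -23544, 126504, …
ICs: h(0) = 6.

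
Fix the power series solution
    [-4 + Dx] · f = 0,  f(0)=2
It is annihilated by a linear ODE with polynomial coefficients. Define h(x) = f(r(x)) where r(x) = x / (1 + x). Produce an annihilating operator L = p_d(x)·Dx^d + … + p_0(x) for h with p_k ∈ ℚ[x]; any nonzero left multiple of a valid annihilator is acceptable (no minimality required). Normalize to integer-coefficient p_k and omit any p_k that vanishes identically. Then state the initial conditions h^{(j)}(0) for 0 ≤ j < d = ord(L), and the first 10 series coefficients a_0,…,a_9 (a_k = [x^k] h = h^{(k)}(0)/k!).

L = -4 + (1 + 2·x + x^2)·Dx  (order 1).
h: a_k = 2, 8, 8, -8/3, -8/3, 56/15, -88/45, -136/315, 632/315, -6632/2835, …
ICs: h(0) = 2.

f: a_k = 2, 8, 16, 64/3, 64/3, 256/15, 512/45, 2048/315, 1024/315, 4096/2835, …
Substitute x→r, Dx→(1/r')Dx; clear ⇒ L₀.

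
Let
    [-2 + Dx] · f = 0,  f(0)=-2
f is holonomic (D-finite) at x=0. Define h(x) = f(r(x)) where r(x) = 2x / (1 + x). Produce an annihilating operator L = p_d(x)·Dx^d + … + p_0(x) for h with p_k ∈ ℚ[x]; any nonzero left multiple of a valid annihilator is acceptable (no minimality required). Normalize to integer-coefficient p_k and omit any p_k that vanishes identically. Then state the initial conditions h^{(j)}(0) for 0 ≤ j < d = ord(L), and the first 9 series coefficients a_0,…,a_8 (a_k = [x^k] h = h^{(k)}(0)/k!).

L = -4 + (1 + 2·x + x^2)·Dx  (order 1).
h: a_k = -2, -8, -8, 8/3, 8/3, -56/15, 88/45, 136/315, -632/315, …
ICs: h(0) = -2.

f: a_k = -2, -4, -4, -8/3, -4/3, -8/15, -8/45, -16/315, -4/315, …
Change of var in L_f (x↦r) gives L₀.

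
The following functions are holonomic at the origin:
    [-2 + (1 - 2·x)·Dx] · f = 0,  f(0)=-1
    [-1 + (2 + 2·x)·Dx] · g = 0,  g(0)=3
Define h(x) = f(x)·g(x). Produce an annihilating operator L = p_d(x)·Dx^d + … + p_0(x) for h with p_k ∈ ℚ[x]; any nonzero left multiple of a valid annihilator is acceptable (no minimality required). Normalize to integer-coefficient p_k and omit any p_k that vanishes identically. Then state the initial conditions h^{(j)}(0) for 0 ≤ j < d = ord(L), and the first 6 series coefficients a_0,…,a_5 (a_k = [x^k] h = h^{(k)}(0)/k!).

L = (5 + 2·x) + (-2 + 2·x + 4·x^2)·Dx  (order 1).
h: a_k = -3, -15/2, -117/8, -471/16, -7521/128, -30105/256, …
ICs: h(0) = -3.

f: a_k = -1, -2, -4, -8, -16, -32, …
g: a_k = 3, 3/2, -3/8, 3/16, -15/128, 21/256, …
Product ⇒ symmetric product L₀, ord ≤ 1.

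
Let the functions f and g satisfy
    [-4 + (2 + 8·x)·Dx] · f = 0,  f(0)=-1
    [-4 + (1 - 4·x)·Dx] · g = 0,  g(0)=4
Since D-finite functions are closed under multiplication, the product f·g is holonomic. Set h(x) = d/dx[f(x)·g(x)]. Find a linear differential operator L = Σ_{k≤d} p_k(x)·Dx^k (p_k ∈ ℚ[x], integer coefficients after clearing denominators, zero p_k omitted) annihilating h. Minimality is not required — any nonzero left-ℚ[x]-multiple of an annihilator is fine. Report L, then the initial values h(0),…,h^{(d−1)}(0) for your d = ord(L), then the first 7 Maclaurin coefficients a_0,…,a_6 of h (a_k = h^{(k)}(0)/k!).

f: a_k = -1, -2, 2, -4, 10, -28, 84, …
g: a_k = 4, 16, 64, 256, 1024, 4096, 16384, …
h₀=f·g: eliminate ⇒ L₀, order ≤ 1·1.
h₀' ⇒ L via d/dx closure of L₀.
L = (22 + 144·x + 96·x^2) + (-3 - 4·x + 48·x^2 + 64·x^3)·Dx  (order 1).
h: a_k = -24, -176, -1104, -5728, -29200, -138144, -652064, …
ICs: h(0) = -24.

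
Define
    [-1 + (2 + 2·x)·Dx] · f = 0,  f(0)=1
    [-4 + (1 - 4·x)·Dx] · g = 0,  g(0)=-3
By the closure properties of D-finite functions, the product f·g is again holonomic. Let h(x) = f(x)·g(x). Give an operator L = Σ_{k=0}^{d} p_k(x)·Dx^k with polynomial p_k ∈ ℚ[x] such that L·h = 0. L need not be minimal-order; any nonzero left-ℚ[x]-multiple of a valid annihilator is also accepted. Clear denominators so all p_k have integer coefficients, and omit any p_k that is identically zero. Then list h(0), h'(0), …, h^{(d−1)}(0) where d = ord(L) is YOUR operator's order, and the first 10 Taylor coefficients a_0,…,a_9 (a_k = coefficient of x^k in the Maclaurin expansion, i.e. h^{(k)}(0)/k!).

f: a_k = 1, 1/2, -1/8, 1/16, -5/128, 7/256, -21/1024, 33/2048, -429/32768, 715/65536, …
g: a_k = -3, -12, -48, -192, -768, -3072, -12288, -49152, -196608, -786432, …
L₀ := L_f ⊗_s L_g (sym. prod.), ord ≤ 1.
L = (9 + 4·x) + (-2 + 6·x + 8·x^2)·Dx  (order 1).
h: a_k = -3, -27/2, -429/8, -3435/16, -109905/128, -879261/256, -14068113/1024, -112545003/2048, -7202878905/32768, -57623033385/65536, …
ICs: h(0) = -3.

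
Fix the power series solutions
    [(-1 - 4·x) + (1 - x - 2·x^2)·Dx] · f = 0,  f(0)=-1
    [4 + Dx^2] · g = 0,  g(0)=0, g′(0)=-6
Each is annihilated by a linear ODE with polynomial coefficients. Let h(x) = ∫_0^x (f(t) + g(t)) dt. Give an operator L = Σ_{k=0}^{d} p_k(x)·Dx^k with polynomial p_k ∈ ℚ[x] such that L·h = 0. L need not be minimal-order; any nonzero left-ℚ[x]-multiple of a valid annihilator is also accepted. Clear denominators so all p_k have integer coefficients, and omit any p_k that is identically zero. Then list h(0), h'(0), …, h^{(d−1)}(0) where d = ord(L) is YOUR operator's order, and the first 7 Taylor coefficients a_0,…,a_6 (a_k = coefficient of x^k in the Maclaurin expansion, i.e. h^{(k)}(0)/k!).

L = (68 + 304·x + 200·x^2 + 320·x^3 + 160·x^4 + 128·x^5)·Dx + (-20 + 12·x + 24·x^2 + 8·x^3 + 48·x^4 + 96·x^5 + 64·x^6)·Dx^2 + (17 + 76·x + 50·x^2 + 80·x^3 + 40·x^4 + 32·x^5)·Dx^3 + (-5 + 3·x + 6·x^2 + 2·x^3 + 12·x^4 + 24·x^5 + 16·x^6)·Dx^4  (order 4).
h: a_k = 0, -1, -7/2, -1, -1/4, -11/5, -109/30, …
ICs: h(0) = 0, h′(0) = -1, h′′(0) = -7, h′′′(0) = -6.

f: a_k = -1, -1, -3, -5, -11, -21, -43, …
g: a_k = 0, -6, 0, 4, 0, -4/5, 0, …
h₀=f+g: left-lcm gives L₀, ord ≤ 3.
∫: right-multiply L₀ by Dx.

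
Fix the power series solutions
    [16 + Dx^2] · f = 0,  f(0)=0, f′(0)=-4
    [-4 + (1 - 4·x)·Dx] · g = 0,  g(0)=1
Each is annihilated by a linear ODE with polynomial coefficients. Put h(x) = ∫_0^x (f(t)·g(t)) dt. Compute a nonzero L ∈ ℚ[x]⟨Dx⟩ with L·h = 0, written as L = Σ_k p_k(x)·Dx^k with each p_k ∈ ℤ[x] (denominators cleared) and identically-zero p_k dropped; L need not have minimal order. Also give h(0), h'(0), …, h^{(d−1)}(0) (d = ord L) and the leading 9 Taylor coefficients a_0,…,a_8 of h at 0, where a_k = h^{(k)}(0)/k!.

f: a_k = 0, -4, 0, 32/3, 0, -128/15, 0, 1024/315, 0, …
g: a_k = 1, 4, 16, 64, 256, 1024, 4096, 16384, 65536, …
Sym-product of L_f,L_g gives L₀ (≤ ord 2).
Integrate: L := L₀·Dx.
L = (-16 + 64·x)·Dx + 8·Dx^2 + (-1 + 4·x)·Dx^3  (order 3).
h: a_k = 0, 0, -2, -16/3, -40/3, -128/3, -6464/45, -51712/105, -542848/315, …
ICs: h(0) = 0, h′(0) = 0, h′′(0) = -4.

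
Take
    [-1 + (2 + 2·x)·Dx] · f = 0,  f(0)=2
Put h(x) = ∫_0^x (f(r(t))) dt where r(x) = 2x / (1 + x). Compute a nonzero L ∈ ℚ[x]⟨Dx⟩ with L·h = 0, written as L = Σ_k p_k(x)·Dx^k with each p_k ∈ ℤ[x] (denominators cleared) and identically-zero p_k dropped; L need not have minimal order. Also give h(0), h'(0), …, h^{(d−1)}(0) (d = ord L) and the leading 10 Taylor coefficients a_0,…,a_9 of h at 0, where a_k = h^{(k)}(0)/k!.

f: a_k = 2, 1, -1/4, 1/8, -5/64, 7/128, -21/512, 33/1024, -429/16384, 715/32768, …
f∘r: x↦r, Dx↦Dx/r' in L_f ⇒ L₀.
Integrate: L := L₀·Dx.
L = -Dx + (1 + 4·x + 3·x^2)·Dx^2  (order 2).
h: a_k = 0, 2, 1, -1, 5/4, -37/20, 25/8, -327/56, 753/64, -1605/64, …
ICs: h(0) = 0, h′(0) = 2.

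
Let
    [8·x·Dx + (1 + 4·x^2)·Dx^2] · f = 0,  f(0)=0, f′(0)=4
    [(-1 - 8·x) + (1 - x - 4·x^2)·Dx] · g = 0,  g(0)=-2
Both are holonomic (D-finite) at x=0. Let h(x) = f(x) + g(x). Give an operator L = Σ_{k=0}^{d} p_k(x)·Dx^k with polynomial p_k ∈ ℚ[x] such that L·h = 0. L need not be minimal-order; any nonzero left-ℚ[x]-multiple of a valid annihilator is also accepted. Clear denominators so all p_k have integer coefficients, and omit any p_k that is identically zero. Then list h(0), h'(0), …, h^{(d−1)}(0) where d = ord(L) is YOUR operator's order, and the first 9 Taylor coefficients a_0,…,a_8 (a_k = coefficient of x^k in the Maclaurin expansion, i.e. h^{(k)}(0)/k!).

f: a_k = 0, 4, 0, -16/3, 0, 64/5, 0, -256/7, 0, …
g: a_k = -2, -2, -10, -18, -58, -130, -362, -882, -2330, …
Sum ⇒ L₀ = lclm(L_f,L_g) in ℚ(x)⟨Dx⟩.
L = (40 - 160·x - 2272·x^2 - 4608·x^3 - 16896·x^4 - 6144·x^6)·Dx + (-31 - 264·x - 364·x^2 - 2208·x^3 - 4160·x^4 - 12800·x^5 - 768·x^6 - 6144·x^7)·Dx^2 + (5 + 11·x + 80·x^2 - 116·x^3 - 80·x^4 - 704·x^5 - 1536·x^6 - 256·x^7 - 1024·x^8)·Dx^3  (order 3).
h: a_k = -2, 2, -10, -70/3, -58, -586/5, -362, -6430/7, -2330, …
ICs: h(0) = -2, h′(0) = 2, h′′(0) = -20.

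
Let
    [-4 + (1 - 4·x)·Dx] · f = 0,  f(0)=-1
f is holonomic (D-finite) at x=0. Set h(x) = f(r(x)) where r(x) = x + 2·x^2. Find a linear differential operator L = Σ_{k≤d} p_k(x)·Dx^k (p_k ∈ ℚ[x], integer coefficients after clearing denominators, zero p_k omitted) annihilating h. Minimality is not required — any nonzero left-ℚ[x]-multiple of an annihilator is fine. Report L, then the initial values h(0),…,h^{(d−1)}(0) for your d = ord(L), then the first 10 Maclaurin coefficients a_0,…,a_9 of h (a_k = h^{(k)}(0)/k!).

L = (4 + 16·x) + (-1 + 4·x + 8·x^2)·Dx  (order 1).
h: a_k = -1, -4, -24, -128, -704, -3840, -20992, -114688, -626688, -3424256, …
ICs: h(0) = -1.

f: a_k = -1, -4, -16, -64, -256, -1024, -4096, -16384, -65536, -262144, …
f∘r: x↦r, Dx↦Dx/r' in L_f ⇒ L₀.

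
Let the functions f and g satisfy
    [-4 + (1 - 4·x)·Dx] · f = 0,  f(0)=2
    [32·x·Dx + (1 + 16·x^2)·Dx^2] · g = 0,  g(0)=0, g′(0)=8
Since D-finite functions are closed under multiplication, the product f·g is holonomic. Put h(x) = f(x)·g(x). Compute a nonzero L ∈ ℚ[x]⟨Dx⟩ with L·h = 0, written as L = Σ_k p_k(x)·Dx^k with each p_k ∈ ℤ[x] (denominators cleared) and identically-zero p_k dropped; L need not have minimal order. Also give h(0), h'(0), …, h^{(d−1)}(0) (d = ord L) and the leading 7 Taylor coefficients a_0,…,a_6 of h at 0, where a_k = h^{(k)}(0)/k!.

f: a_k = 2, 8, 32, 128, 512, 2048, 8192, …
g: a_k = 0, 8, 0, -128/3, 0, 2048/5, 0, …
h₀=f·g: eliminate ⇒ L₀, order ≤ 1·2.
L = 128·x + (8 - 32·x + 256·x^2)·Dx + (-1 + 4·x - 16·x^2 + 64·x^3)·Dx^2  (order 2).
h: a_k = 0, 16, 64, 512/3, 2048/3, 53248/15, 212992/15, …
ICs: h(0) = 0, h′(0) = 16.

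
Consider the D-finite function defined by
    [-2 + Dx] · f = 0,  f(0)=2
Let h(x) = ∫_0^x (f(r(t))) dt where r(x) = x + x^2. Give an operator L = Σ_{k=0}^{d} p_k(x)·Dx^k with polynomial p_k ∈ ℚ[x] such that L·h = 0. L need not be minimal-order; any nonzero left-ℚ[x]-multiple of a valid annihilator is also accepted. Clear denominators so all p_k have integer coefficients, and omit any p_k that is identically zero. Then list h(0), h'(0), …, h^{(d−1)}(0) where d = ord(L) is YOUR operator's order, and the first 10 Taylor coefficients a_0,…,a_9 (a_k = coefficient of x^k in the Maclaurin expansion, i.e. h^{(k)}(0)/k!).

f: a_k = 2, 4, 4, 8/3, 4/3, 8/15, 8/45, 16/315, 4/315, 8/2835, …
Change of var in L_f (x↦r) gives L₀.
h=∫h₀ ⇒ L = L₀·Dx.
L = (-2 - 4·x)·Dx + Dx^2  (order 2).
h: a_k = 0, 2, 2, 8/3, 8/3, 8/3, 104/45, 608/315, 464/315, 3056/2835, …
ICs: h(0) = 0, h′(0) = 2.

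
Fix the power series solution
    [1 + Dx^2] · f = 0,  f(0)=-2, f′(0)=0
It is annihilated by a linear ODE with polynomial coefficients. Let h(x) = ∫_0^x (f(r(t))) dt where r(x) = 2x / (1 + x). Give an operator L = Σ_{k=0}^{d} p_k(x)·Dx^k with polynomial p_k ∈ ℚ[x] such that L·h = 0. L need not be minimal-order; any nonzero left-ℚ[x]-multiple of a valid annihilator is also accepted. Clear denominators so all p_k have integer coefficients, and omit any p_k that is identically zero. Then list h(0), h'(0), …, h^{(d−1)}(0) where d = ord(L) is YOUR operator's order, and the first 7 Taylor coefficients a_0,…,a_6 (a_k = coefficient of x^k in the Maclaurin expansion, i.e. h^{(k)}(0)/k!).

L = 4·Dx + (2 + 6·x + 6·x^2 + 2·x^3)·Dx^2 + (1 + 4·x + 6·x^2 + 4·x^3 + x^4)·Dx^3  (order 3).
h: a_k = 0, -2, 0, 4/3, -2, 32/15, -16/9, …
ICs: h(0) = 0, h′(0) = -2, h′′(0) = 0.

f: a_k = -2, 0, 1, 0, -1/12, 0, 1/360, …
f∘r: x↦r, Dx↦Dx/r' in L_f ⇒ L₀.
h=∫₀ˣh₀: take L = L₀·Dx.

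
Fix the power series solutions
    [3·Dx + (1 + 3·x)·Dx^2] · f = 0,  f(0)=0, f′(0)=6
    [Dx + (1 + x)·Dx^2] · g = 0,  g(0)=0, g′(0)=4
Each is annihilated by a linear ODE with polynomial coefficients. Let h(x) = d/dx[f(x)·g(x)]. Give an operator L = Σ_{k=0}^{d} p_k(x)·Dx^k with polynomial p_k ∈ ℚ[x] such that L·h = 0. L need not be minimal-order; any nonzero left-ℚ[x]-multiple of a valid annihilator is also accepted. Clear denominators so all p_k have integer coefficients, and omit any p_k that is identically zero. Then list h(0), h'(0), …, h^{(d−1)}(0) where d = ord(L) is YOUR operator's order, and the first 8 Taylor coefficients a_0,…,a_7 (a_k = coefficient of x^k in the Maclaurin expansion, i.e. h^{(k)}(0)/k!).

f: a_k = 0, 6, -9, 18, -81/2, 486/5, -243, 4374/7, …
g: a_k = 0, 4, -2, 4/3, -1, 4/5, -2/3, 4/7, …
L₀ := L_f ⊗_s L_g (sym. prod.), ord ≤ 4.
Derive L from L₀ (diff closure).
L = (30 + 72·x + 54·x^2) + (76 + 354·x + 540·x^2 + 270·x^3)·Dx + (29 + 200·x + 486·x^2 + 504·x^3 + 189·x^4)·Dx^2 + (2 + 19·x + 68·x^2 + 114·x^3 + 90·x^4 + 27·x^5)·Dx^3  (order 3).
h: a_k = 0, 48, -144, 392, -1080, 15228/5, -43736/5, 178044/7, …
ICs: h(0) = 0, h′(0) = 48, h′′(0) = -288.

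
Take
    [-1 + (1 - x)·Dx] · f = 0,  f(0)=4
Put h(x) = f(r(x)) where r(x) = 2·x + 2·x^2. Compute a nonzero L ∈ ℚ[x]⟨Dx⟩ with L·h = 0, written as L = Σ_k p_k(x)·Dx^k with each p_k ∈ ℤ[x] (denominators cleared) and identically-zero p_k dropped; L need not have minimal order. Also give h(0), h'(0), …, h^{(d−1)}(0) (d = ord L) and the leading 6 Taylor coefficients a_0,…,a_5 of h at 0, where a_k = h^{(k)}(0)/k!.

f: a_k = 4, 4, 4, 4, 4, 4, …
h₀=f(r): pull back L_f along r ⇒ L₀.
L = (2 + 4·x) + (-1 + 2·x + 2·x^2)·Dx  (order 1).
h: a_k = 4, 8, 24, 64, 176, 480, …
ICs: h(0) = 4.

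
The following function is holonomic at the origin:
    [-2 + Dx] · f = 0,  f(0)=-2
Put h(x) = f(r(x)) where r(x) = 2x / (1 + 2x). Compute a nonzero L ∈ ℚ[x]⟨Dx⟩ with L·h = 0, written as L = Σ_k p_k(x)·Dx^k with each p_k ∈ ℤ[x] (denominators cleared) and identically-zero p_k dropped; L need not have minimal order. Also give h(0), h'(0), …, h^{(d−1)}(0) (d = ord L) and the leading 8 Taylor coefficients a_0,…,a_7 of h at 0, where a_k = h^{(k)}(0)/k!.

L = -4 + (1 + 4·x + 4·x^2)·Dx  (order 1).
h: a_k = -2, -8, 0, 32/3, -64/3, 128/5, -512/45, -2560/63, …
ICs: h(0) = -2.

f: a_k = -2, -4, -4, -8/3, -4/3, -8/15, -8/45, -16/315, …
h₀=f(r): pull back L_f along r ⇒ L₀.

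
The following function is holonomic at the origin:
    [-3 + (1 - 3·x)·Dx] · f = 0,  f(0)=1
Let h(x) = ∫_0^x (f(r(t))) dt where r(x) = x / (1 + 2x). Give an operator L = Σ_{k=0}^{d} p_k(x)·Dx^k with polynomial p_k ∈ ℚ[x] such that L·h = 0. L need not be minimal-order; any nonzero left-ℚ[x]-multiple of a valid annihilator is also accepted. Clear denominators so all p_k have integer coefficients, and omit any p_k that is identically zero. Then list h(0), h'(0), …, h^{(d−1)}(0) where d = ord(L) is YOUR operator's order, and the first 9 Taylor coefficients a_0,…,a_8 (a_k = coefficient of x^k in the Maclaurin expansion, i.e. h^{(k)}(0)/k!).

L = 3·Dx + (-1 - x + 2·x^2)·Dx^2  (order 2).
h: a_k = 0, 1, 3/2, 1, 3/4, 3/5, 1/2, 3/7, 3/8, …
ICs: h(0) = 0, h′(0) = 1.

f: a_k = 1, 3, 9, 27, 81, 243, 729, 2187, 6561, …
Change of var in L_f (x↦r) gives L₀.
h=∫h₀ ⇒ L = L₀·Dx.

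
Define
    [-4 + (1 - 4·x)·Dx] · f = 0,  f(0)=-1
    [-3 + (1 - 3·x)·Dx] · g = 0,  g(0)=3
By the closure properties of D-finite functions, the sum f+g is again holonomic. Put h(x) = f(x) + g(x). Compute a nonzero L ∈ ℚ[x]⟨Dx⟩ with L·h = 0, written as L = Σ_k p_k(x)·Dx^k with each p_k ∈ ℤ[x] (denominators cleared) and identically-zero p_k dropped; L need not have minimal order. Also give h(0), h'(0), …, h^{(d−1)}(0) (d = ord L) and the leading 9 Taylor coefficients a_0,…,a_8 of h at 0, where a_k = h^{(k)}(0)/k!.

L = -24 + (14 - 48·x)·Dx + (-1 + 7·x - 12·x^2)·Dx^2  (order 2).
h: a_k = 2, 5, 11, 17, -13, -295, -1909, -9823, -45853, …
ICs: h(0) = 2, h′(0) = 5.

f: a_k = -1, -4, -16, -64, -256, -1024, -4096, -16384, -65536, …
g: a_k = 3, 9, 27, 81, 243, 729, 2187, 6561, 19683, …
L₀ := lclm(L_f,L_g); ord L₀ ≤ 1+1.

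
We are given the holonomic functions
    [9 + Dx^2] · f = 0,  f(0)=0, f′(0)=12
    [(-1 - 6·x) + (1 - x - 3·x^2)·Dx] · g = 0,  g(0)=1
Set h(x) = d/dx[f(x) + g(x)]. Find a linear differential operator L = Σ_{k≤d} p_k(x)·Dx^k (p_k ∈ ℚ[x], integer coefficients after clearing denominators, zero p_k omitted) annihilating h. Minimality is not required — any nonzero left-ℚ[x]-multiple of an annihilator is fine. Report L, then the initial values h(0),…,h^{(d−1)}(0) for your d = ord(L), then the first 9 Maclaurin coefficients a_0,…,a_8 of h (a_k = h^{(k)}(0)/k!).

L = (1584 + 7614·x + 25326·x^2 + 15390·x^3 + 26730·x^4 + 13122·x^5 + 13122·x^6) + (-153 - 819·x + 918·x^2 + 2133·x^3 + 1620·x^4 + 3645·x^5 + 5103·x^6 + 4374·x^7)·Dx + (176 + 846·x + 2814·x^2 + 1710·x^3 + 2970·x^4 + 1458·x^5 + 1458·x^6)·Dx^2 + (-17 - 91·x + 102·x^2 + 237·x^3 + 180·x^4 + 405·x^5 + 567·x^6 + 486·x^7)·Dx^3  (order 3).
h: a_k = 13, 8, -33, 76, 481/2, 582, 30137/20, 4064, 11684907/1120, …
ICs: h(0) = 13, h′(0) = 8, h′′(0) = -66.

f: a_k = 0, 12, 0, -18, 0, 81/10, 0, -243/140, 0, …
g: a_k = 1, 1, 4, 7, 19, 40, 97, 217, 508, …
Sum ⇒ L₀ = lclm(L_f,L_g) in ℚ(x)⟨Dx⟩.
Differentiate: ansatz ord ≤ ord L₀ ⇒ L.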